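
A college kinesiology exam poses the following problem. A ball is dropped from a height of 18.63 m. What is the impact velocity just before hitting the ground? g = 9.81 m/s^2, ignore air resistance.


v = sqrt(2 * g * h)
v = sqrt(2 * 9.81 * 18.63)
v = sqrt(365.5206) = 19.1186 m/s

19.1186 m/s


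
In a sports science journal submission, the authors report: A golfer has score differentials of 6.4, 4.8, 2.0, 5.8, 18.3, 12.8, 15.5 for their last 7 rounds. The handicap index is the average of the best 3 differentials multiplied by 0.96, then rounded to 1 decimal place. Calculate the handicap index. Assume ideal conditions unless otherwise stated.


All differentials: 6.4, 4.8, 2.0, 5.8, 18.3, 12.8, 15.5
Sorted: 2.0, 4.8, 5.8, 6.4, 12.8, 15.5, 18.3
Best 3: 2.0, 4.8, 5.8
Average of best = 12.6 / 3 = 4.2
Raw index = 4.2 * 0.96 = 4.032
Handicap index = round(4.032, 1) = 4.0

4.0


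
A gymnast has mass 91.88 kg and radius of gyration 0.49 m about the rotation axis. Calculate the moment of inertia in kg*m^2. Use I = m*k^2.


I = m * k^2
I = 91.88 * 0.49^2
I = 91.88 * 0.2401 = 22.0604 kg*m^2

22.0604 kg*m^2


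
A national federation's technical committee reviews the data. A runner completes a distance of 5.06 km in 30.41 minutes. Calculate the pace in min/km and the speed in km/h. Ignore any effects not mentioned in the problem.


Pace = time / distance = 30.41 min / 5.06 km = 6.0099 min/km
Speed = distance / time_in_hours = 5.06 / 0.5068 hr
Speed = 9.9836 km/h

6.0099 min/km, 9.9836 km/h


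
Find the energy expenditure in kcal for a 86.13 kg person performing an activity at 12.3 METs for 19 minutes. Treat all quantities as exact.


kcal = MET * mass * time_hr
Convert time: 19 min = 0.3167 hr
kcal = 12.3 * 86.13 * 0.3167
kcal = 335.4764 kcal

335.4764 kcal


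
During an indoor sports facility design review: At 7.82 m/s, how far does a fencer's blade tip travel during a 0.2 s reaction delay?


d = v * t
d = 7.82 * 0.2
d = 1.564 m

1.564 m


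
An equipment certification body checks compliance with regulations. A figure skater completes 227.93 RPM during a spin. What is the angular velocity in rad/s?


omega = RPM * 2 * pi / 60
omega = 227.93 * 2 * 3.14159 / 60
omega = 1432.1264 / 60 = 23.8688 rad/s

23.8688 rad/s


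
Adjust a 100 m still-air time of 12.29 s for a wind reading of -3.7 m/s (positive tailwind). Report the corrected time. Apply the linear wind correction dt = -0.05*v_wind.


dt = -0.05 * v_wind = -0.05 * -3.7 = 0.185 s
t_corrected = t_still + dt = 12.29 + (0.185)
t_corrected = 12.475 s

12.475 s


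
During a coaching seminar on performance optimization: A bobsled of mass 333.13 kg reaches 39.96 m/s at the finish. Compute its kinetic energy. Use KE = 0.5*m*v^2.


KE = 0.5 * m * v^2
KE = 0.5 * 333.13 * 39.96^2
KE = 0.5 * 333.13 * 1596.8016 = 265971.2585 J

265971.2585 J


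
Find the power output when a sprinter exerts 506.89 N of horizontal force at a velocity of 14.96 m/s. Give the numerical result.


P = F * v
P = 506.89 * 14.96
P = 7583.0744 W

7583.0744 W


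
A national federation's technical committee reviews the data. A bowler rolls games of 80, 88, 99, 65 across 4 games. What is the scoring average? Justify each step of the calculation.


Average = sum / n
Sum = 332
Average = 332 / 4 = 83

83


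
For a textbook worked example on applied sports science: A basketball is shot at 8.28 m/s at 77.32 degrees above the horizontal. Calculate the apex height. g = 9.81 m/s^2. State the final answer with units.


H = (v*sin(theta))^2 / (2*g)
vy = v*sin(theta) = 8.28 * sin(77.32 deg) = 8.0781 m/s
H = vy^2 / (2*g) = 65.2551 / (2*9.81)
H = 65.2551 / 19.62 = 3.3259 m

3.3259 m


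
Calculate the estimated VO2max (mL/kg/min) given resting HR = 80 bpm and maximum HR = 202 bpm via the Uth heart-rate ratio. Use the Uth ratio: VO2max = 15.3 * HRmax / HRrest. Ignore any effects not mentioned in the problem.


VO2max = 15.3 * HRmax / HRrest
VO2max = 15.3 * 202 / 80
VO2max = 3090.6 / 80 = 38.6325 mL/kg/min

38.6325 mL/kg/min


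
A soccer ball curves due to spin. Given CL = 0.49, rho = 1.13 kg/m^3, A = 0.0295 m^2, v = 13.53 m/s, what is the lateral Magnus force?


FM = 0.5 * CL * rho * A * v^2
FM = 0.5 * 0.49 * 1.13 * 0.0295 * 13.53^2
v^2 = 183.0609
FM = 0.5 * 0.49 * 1.13 * 0.0295 * 183.0609 = 1.4951 N

1.4951 N


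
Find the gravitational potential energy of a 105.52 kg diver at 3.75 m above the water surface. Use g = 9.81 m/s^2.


PE = m * g * h
PE = 105.52 * 9.81 * 3.75
PE = 1035.1512 * 3.75 = 3881.817 J

3881.817 J


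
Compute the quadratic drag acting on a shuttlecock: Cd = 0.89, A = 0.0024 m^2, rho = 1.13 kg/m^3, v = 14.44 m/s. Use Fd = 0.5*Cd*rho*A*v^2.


Fd = 0.5 * Cd * rho * A * v^2
Fd = 0.5 * 0.89 * 1.13 * 0.0024 * 14.44^2
v^2 = 208.5136
Fd = 0.5 * 0.89 * 1.13 * 0.0024 * 208.5136 = 0.2516 N

0.2516 N


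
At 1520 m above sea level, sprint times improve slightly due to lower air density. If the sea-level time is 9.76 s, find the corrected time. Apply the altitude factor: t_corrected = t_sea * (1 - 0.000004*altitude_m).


Correction factor = 1 - 0.000004 * 1520 = 0.99392
t_corrected = t_sea * factor = 9.76 * 0.99392
t_corrected = 9.7007 s

9.7007 s


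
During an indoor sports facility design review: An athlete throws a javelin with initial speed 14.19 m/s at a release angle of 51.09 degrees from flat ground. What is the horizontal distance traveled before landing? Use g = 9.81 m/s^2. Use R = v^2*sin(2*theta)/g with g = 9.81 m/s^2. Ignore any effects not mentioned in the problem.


R = v^2 * sin(2*theta) / g
Convert angle to radians: theta = 51.09 deg = 0.8917 rad
sin(2*theta) = sin(1.7834) = 0.9775
R = 14.19^2 * 0.9775 / 9.81
R = 201.3561 * 0.9775 / 9.81 = 20.0636 m

20.0636 m


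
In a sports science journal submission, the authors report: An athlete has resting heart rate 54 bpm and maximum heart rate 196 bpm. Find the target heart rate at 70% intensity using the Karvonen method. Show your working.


Target = HRrest + pct*(HRmax - HRrest)
Heart rate reserve = HRmax - HRrest = 196 - 54 = 142 bpm
Fraction = 70% = 0.7
Target = 54 + 0.7 * 142
Target = 54 + 99.4 = 153.4 bpm

153.4 bpm


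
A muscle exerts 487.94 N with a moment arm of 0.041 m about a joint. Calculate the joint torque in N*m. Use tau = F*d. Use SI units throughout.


tau = F * d
tau = 487.94 * 0.041
tau = 20.0055 N*m

20.0055 N*m


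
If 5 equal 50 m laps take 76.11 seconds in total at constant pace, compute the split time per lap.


Split time = total_time / n_laps = 76.11 / 5
Split time = 15.222 s per lap

15.222 s


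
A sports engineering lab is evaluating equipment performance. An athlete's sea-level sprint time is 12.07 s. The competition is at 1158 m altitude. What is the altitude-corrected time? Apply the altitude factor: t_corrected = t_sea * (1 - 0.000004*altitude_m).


Correction factor = 1 - 0.000004 * 1158 = 0.995368
t_corrected = t_sea * factor = 12.07 * 0.995368
t_corrected = 12.0141 s

12.0141 s


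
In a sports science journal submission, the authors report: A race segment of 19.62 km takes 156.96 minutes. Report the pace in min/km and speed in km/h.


Pace = time / distance = 156.96 min / 19.62 km = 8 min/km
Speed = distance / time_in_hours = 19.62 / 2.616 hr
Speed = 7.5 km/h

8 min/km, 7.5 km/h


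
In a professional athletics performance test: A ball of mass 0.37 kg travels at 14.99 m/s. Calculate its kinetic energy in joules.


KE = 0.5 * m * v^2
KE = 0.5 * 0.37 * 14.99^2
KE = 0.5 * 0.37 * 224.7001 = 41.5695 J

41.5695 J


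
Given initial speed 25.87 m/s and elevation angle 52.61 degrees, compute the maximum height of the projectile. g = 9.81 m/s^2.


H = (v*sin(theta))^2 / (2*g)
vy = v*sin(theta) = 25.87 * sin(52.61 deg) = 20.5542 m/s
H = vy^2 / (2*g) = 422.4771 / (2*9.81)
H = 422.4771 / 19.62 = 21.533 m

21.533 m


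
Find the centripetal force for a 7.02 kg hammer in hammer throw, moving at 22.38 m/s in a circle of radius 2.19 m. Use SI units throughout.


Fc = m * v^2 / r
v^2 = 22.38^2 = 500.8644
Fc = 7.02 * 500.8644 / 2.19
Fc = 3516.0681 / 2.19 = 1605.5105 N

1605.5105 N


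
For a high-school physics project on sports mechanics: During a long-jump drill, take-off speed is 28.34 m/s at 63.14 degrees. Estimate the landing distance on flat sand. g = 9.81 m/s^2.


R = v^2 * sin(2*theta) / g
Convert angle to radians: theta = 63.14 deg = 1.102 rad
sin(2*theta) = sin(2.204) = 0.8061
R = 28.34^2 * 0.8061 / 9.81
R = 803.1556 * 0.8061 / 9.81 = 65.9992 m

65.9992 m


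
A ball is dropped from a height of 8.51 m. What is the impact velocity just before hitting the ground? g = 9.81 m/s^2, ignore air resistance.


v = sqrt(2 * g * h)
v = sqrt(2 * 9.81 * 8.51)
v = sqrt(166.9662) = 12.9215 m/s

12.9215 m/s


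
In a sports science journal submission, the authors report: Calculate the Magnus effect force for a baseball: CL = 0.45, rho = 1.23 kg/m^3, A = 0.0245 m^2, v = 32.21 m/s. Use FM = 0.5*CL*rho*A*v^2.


FM = 0.5 * CL * rho * A * v^2
FM = 0.5 * 0.45 * 1.23 * 0.0245 * 32.21^2
v^2 = 1037.4841
FM = 0.5 * 0.45 * 1.23 * 0.0245 * 1037.4841 = 7.0345 N

7.0345 N


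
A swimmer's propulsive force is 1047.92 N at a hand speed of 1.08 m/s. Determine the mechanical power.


P = F * v
P = 1047.92 * 1.08
P = 1131.7536 W

1131.7536 W


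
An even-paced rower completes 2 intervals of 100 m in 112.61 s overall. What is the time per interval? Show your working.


Split time = total_time / n_laps = 112.61 / 2
Split time = 56.305 s per lap

56.305 s


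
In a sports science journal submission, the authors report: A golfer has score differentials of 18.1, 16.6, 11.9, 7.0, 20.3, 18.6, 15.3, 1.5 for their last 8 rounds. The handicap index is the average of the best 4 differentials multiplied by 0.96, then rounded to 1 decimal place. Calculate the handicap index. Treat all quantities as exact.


All differentials: 18.1, 16.6, 11.9, 7.0, 20.3, 18.6, 15.3, 1.5
Sorted: 1.5, 7.0, 11.9, 15.3, 16.6, 18.1, 18.6, 20.3
Best 4: 1.5, 7.0, 11.9, 15.3
Average of best = 35.7 / 4 = 8.925
Raw index = 8.925 * 0.96 = 8.568
Handicap index = round(8.568, 1) = 8.6

8.6


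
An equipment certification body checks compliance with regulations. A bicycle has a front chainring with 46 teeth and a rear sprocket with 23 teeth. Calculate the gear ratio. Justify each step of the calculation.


GR = front_teeth / rear_teeth
GR = 46 / 23
GR = 2

2


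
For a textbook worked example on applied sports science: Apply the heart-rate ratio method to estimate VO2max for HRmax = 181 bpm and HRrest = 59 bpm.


VO2max = 15.3 * HRmax / HRrest
VO2max = 15.3 * 181 / 59
VO2max = 2769.3 / 59 = 46.9373 mL/kg/min

46.9373 mL/kg/min


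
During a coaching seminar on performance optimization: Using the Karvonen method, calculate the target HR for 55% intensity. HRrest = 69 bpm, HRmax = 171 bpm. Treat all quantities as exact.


Target = HRrest + pct*(HRmax - HRrest)
Heart rate reserve = HRmax - HRrest = 171 - 69 = 102 bpm
Fraction = 55% = 0.55
Target = 69 + 0.55 * 102
Target = 69 + 56.1 = 125.1 bpm

125.1 bpm


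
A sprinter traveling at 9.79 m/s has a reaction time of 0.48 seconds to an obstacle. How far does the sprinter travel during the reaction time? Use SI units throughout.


d = v * t
d = 9.79 * 0.48
d = 4.6992 m

4.6992 m


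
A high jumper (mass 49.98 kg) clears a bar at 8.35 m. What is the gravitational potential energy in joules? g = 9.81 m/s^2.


PE = m * g * h
PE = 49.98 * 9.81 * 8.35
PE = 490.3038 * 8.35 = 4094.0367 J

4094.0367 J


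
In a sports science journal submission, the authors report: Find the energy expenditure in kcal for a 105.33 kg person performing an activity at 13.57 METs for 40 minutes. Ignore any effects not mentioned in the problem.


kcal = MET * mass * time_hr
Convert time: 40 min = 0.6667 hr
kcal = 13.57 * 105.33 * 0.6667
kcal = 952.8854 kcal

952.8854 kcal


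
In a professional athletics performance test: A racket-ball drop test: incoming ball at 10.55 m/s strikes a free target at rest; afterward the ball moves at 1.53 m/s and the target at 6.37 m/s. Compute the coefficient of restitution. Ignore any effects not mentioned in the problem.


e = (v2_after - v1_after) / (v1_before - v2_before)
Numerator = 6.37 - 1.53 = 4.84
Denominator = 10.55 - 0 = 10.55
e = 4.84 / 10.55 = 0.4588

0.4588


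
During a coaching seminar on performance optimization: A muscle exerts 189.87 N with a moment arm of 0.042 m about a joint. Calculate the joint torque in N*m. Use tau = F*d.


tau = F * d
tau = 189.87 * 0.042
tau = 7.9745 N*m

7.9745 N*m


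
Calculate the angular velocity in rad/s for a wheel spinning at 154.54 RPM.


omega = RPM * 2 * pi / 60
omega = 154.54 * 2 * 3.14159 / 60
omega = 971.0035 / 60 = 16.1834 rad/s

16.1834 rad/s


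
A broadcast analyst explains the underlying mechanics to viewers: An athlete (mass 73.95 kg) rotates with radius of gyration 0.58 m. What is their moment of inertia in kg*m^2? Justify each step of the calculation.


I = m * k^2
I = 73.95 * 0.58^2
I = 73.95 * 0.3364 = 24.8768 kg*m^2

24.8768 kg*m^2


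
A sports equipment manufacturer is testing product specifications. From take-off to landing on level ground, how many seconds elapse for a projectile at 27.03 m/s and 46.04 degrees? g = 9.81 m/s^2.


T = 2*v*sin(theta)/g
sin(theta) = sin(46.04 deg) = 0.7198
T = 2*27.03*0.7198 / 9.81
T = 38.9137 / 9.81 = 3.9667 s

3.9667 s


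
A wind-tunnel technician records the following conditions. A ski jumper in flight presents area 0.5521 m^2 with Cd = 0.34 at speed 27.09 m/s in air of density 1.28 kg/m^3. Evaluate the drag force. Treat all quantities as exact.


Fd = 0.5 * Cd * rho * A * v^2
Fd = 0.5 * 0.34 * 1.28 * 0.5521 * 27.09^2
v^2 = 733.8681
Fd = 0.5 * 0.34 * 1.28 * 0.5521 * 733.8681 = 88.1647 N

88.1647 N


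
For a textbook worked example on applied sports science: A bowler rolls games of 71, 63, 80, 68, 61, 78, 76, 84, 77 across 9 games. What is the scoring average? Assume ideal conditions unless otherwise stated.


Average = sum / n
Sum = 658
Average = 658 / 9 = 73.1111

73.1111


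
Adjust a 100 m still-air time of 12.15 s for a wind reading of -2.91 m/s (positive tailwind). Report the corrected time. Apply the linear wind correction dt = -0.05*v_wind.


dt = -0.05 * v_wind = -0.05 * -2.91 = 0.1455 s
t_corrected = t_still + dt = 12.15 + (0.1455)
t_corrected = 12.2955 s

12.2955 s


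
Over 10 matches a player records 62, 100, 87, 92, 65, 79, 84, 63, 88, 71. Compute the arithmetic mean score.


Average = sum / n
Sum = 791
Average = 791 / 10 = 79.1

79.1


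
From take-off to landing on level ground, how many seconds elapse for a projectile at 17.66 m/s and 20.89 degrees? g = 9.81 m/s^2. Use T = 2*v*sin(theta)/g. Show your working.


T = 2*v*sin(theta)/g
sin(theta) = sin(20.89 deg) = 0.3566
T = 2*17.66*0.3566 / 9.81
T = 12.5942 / 9.81 = 1.2838 s

1.2838 s


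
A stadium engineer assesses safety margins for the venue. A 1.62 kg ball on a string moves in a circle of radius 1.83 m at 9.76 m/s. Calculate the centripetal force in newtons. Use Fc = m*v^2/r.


Fc = m * v^2 / r
v^2 = 9.76^2 = 95.2576
Fc = 1.62 * 95.2576 / 1.83
Fc = 154.3173 / 1.83 = 84.3264 N

84.3264 N


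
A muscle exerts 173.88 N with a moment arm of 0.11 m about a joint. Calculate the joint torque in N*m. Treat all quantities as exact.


tau = F * d
tau = 173.88 * 0.11
tau = 19.1268 N*m

19.1268 N*m


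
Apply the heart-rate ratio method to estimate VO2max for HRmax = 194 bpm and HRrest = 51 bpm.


VO2max = 15.3 * HRmax / HRrest
VO2max = 15.3 * 194 / 51
VO2max = 2968.2 / 51 = 58.2 mL/kg/min

58.2 mL/kg/min


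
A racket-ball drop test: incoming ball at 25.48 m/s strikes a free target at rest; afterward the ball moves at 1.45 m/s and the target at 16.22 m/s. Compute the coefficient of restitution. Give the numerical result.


e = (v2_after - v1_after) / (v1_before - v2_before)
Numerator = 16.22 - 1.45 = 14.77
Denominator = 25.48 - 0 = 25.48
e = 14.77 / 25.48 = 0.5797

0.5797


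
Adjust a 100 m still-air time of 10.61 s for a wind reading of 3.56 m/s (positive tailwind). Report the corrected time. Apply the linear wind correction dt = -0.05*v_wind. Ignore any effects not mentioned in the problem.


dt = -0.05 * v_wind = -0.05 * 3.56 = -0.178 s
t_corrected = t_still + dt = 10.61 + (-0.178)
t_corrected = 10.432 s

10.432 s


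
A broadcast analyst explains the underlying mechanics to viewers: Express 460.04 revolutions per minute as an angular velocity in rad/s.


omega = RPM * 2 * pi / 60
omega = 460.04 * 2 * 3.14159 / 60
omega = 2890.5166 / 60 = 48.1753 rad/s

48.1753 rad/s


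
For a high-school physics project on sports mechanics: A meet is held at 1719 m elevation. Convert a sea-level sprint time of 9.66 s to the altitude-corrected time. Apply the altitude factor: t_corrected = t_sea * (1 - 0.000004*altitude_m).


Correction factor = 1 - 0.000004 * 1719 = 0.993124
t_corrected = t_sea * factor = 9.66 * 0.993124
t_corrected = 9.5936 s

9.5936 s


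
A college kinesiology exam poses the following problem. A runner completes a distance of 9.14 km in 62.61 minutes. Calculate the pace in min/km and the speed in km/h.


Pace = time / distance = 62.61 min / 9.14 km = 6.8501 min/km
Speed = distance / time_in_hours = 9.14 / 1.0435 hr
Speed = 8.759 km/h

6.8501 min/km, 8.759 km/h


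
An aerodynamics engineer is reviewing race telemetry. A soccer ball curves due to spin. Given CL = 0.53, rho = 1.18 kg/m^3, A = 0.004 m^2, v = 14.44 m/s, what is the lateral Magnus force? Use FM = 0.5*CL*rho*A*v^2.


FM = 0.5 * CL * rho * A * v^2
FM = 0.5 * 0.53 * 1.18 * 0.004 * 14.44^2
v^2 = 208.5136
FM = 0.5 * 0.53 * 1.18 * 0.004 * 208.5136 = 0.2608 N

0.2608 N


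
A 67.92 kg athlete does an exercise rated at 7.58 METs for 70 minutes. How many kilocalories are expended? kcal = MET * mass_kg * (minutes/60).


kcal = MET * mass * time_hr
Convert time: 70 min = 1.1667 hr
kcal = 7.58 * 67.92 * 1.1667
kcal = 600.6392 kcal

600.6392 kcal


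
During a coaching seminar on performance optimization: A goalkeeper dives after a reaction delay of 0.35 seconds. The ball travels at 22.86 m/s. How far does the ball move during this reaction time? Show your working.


d = v * t
d = 22.86 * 0.35
d = 8.001 m

8.001 m


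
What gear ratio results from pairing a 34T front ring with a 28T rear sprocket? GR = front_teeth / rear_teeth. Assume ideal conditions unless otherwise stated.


GR = front_teeth / rear_teeth
GR = 34 / 28
GR = 1.2143

1.2143


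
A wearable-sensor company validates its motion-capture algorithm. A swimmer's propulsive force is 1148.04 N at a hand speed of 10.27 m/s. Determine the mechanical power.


P = F * v
P = 1148.04 * 10.27
P = 11790.3708 W

11790.3708 W


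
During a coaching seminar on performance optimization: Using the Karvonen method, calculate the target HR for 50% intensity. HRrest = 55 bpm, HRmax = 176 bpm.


Target = HRrest + pct*(HRmax - HRrest)
Heart rate reserve = HRmax - HRrest = 176 - 55 = 121 bpm
Fraction = 50% = 0.5
Target = 55 + 0.5 * 121
Target = 55 + 60.5 = 115.5 bpm

115.5 bpm


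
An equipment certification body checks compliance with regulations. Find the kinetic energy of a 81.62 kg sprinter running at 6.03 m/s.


KE = 0.5 * m * v^2
KE = 0.5 * 81.62 * 6.03^2
KE = 0.5 * 81.62 * 36.3609 = 1483.8883 J

1483.8883 J


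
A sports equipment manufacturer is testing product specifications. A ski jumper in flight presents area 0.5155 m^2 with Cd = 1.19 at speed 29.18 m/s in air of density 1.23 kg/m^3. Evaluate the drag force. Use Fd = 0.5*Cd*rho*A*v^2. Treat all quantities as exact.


Fd = 0.5 * Cd * rho * A * v^2
Fd = 0.5 * 1.19 * 1.23 * 0.5155 * 29.18^2
v^2 = 851.4724
Fd = 0.5 * 1.19 * 1.23 * 0.5155 * 851.4724 = 321.2339 N

321.2339 N


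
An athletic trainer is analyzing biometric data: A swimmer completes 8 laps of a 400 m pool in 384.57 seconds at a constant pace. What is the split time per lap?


Split time = total_time / n_laps = 384.57 / 8
Split time = 48.0712 s per lap

48.0712 s


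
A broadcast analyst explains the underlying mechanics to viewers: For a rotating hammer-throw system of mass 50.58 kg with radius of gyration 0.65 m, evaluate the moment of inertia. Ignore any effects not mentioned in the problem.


I = m * k^2
I = 50.58 * 0.65^2
I = 50.58 * 0.4225 = 21.3701 kg*m^2

21.3701 kg*m^2


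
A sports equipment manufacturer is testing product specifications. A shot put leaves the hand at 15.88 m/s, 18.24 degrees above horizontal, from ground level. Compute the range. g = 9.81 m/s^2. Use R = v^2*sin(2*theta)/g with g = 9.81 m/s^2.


R = v^2 * sin(2*theta) / g
Convert angle to radians: theta = 18.24 deg = 0.3183 rad
sin(2*theta) = sin(0.6367) = 0.5945
R = 15.88^2 * 0.5945 / 9.81
R = 252.1744 * 0.5945 / 9.81 = 15.2832 m

15.2832 m


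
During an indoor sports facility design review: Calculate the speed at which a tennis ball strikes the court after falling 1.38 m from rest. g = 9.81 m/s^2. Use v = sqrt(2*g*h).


v = sqrt(2 * g * h)
v = sqrt(2 * 9.81 * 1.38)
v = sqrt(27.0756) = 5.2034 m/s

5.2034 m/s


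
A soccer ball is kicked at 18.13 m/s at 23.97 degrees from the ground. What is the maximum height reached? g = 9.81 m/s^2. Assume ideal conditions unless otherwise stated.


H = (v*sin(theta))^2 / (2*g)
vy = v*sin(theta) = 18.13 * sin(23.97 deg) = 7.3655 m/s
H = vy^2 / (2*g) = 54.25 / (2*9.81)
H = 54.25 / 19.62 = 2.765 m

2.765 m


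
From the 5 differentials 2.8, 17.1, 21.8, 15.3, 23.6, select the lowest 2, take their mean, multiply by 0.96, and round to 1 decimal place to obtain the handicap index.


All differentials: 2.8, 17.1, 21.8, 15.3, 23.6
Sorted: 2.8, 15.3, 17.1, 21.8, 23.6
Best 2: 2.8, 15.3
Average of best = 18.1 / 2 = 9.05
Raw index = 9.05 * 0.96 = 8.688
Handicap index = round(8.688, 1) = 8.7

8.7


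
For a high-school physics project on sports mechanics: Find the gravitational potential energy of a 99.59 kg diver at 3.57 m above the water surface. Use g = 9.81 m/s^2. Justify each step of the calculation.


PE = m * g * h
PE = 99.59 * 9.81 * 3.57
PE = 976.9779 * 3.57 = 3487.8111 J

3487.8111 J


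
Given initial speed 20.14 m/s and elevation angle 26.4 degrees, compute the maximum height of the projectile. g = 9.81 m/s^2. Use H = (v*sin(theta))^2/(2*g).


H = (v*sin(theta))^2 / (2*g)
vy = v*sin(theta) = 20.14 * sin(26.4 deg) = 8.955 m/s
H = vy^2 / (2*g) = 80.1912 / (2*9.81)
H = 80.1912 / 19.62 = 4.0872 m

4.0872 m


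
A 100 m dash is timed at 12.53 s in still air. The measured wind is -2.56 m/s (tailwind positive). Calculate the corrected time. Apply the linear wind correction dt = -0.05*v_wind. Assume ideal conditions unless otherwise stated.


dt = -0.05 * v_wind = -0.05 * -2.56 = 0.128 s
t_corrected = t_still + dt = 12.53 + (0.128)
t_corrected = 12.658 s

12.658 s


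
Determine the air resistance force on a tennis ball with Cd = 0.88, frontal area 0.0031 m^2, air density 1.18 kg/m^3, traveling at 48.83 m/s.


Fd = 0.5 * Cd * rho * A * v^2
Fd = 0.5 * 0.88 * 1.18 * 0.0031 * 48.83^2
v^2 = 2384.3689
Fd = 0.5 * 0.88 * 1.18 * 0.0031 * 2384.3689 = 3.8377 N

3.8377 N


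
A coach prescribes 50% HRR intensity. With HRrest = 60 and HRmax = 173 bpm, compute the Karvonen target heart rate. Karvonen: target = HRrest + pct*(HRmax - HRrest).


Target = HRrest + pct*(HRmax - HRrest)
Heart rate reserve = HRmax - HRrest = 173 - 60 = 113 bpm
Fraction = 50% = 0.5
Target = 60 + 0.5 * 113
Target = 60 + 56.5 = 116.5 bpm

116.5 bpm


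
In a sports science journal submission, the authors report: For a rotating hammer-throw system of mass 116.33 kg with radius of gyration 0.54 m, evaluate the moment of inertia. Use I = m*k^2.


I = m * k^2
I = 116.33 * 0.54^2
I = 116.33 * 0.2916 = 33.9218 kg*m^2

33.9218 kg*m^2


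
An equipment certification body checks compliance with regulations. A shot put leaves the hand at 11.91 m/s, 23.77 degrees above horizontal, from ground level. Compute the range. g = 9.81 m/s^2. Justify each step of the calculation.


R = v^2 * sin(2*theta) / g
Convert angle to radians: theta = 23.77 deg = 0.4149 rad
sin(2*theta) = sin(0.8297) = 0.7377
R = 11.91^2 * 0.7377 / 9.81
R = 141.8481 * 0.7377 / 9.81 = 10.6675 m

10.6675 m


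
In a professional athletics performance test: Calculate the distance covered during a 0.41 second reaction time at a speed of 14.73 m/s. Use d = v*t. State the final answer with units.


d = v * t
d = 14.73 * 0.41
d = 6.0393 m

6.0393 m


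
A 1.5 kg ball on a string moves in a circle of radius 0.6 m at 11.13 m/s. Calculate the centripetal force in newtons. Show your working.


Fc = m * v^2 / r
v^2 = 11.13^2 = 123.8769
Fc = 1.5 * 123.8769 / 0.6
Fc = 185.8154 / 0.6 = 309.6923 N

309.6923 N


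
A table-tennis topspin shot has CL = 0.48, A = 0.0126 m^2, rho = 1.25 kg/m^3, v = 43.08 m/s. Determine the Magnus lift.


FM = 0.5 * CL * rho * A * v^2
FM = 0.5 * 0.48 * 1.25 * 0.0126 * 43.08^2
v^2 = 1855.8864
FM = 0.5 * 0.48 * 1.25 * 0.0126 * 1855.8864 = 7.0153 N

7.0153 N


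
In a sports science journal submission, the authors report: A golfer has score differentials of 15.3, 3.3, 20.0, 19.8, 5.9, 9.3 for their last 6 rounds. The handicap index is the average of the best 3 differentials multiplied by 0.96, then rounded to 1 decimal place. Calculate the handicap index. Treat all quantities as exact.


All differentials: 15.3, 3.3, 20.0, 19.8, 5.9, 9.3
Sorted: 3.3, 5.9, 9.3, 15.3, 19.8, 20.0
Best 3: 3.3, 5.9, 9.3
Average of best = 18.5 / 3 = 6.1667
Raw index = 6.1667 * 0.96 = 5.92
Handicap index = round(5.92, 1) = 5.9

5.9


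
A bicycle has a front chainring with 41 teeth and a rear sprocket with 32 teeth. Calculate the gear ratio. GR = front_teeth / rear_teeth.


GR = front_teeth / rear_teeth
GR = 41 / 32
GR = 1.2812

1.2812


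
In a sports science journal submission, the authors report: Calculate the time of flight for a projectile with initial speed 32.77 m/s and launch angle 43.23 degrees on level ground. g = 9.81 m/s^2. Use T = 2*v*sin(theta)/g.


T = 2*v*sin(theta)/g
sin(theta) = sin(43.23 deg) = 0.6849
T = 2*32.77*0.6849 / 9.81
T = 44.8902 / 9.81 = 4.576 s

4.576 s


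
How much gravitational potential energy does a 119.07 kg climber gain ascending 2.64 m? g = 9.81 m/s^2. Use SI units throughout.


PE = m * g * h
PE = 119.07 * 9.81 * 2.64
PE = 1168.0767 * 2.64 = 3083.7225 J

3083.7225 J


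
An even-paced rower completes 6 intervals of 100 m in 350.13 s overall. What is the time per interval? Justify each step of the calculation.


Split time = total_time / n_laps = 350.13 / 6
Split time = 58.355 s per lap

58.355 s


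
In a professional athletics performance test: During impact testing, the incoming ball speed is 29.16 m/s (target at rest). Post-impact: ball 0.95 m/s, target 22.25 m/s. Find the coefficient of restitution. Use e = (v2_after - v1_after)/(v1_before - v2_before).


e = (v2_after - v1_after) / (v1_before - v2_before)
Numerator = 22.25 - 0.95 = 21.3
Denominator = 29.16 - 0 = 29.16
e = 21.3 / 29.16 = 0.7305

0.7305


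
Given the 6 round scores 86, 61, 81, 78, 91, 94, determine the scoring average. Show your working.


Average = sum / n
Sum = 491
Average = 491 / 6 = 81.8333

81.8333


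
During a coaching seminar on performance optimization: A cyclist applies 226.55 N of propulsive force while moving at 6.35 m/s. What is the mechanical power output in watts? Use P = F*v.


P = F * v
P = 226.55 * 6.35
P = 1438.5925 W

1438.5925 W


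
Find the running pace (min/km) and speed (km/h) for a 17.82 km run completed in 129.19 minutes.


Pace = time / distance = 129.19 min / 17.82 km = 7.2497 min/km
Speed = distance / time_in_hours = 17.82 / 2.1532 hr
Speed = 8.2762 km/h

7.2497 min/km, 8.2762 km/h


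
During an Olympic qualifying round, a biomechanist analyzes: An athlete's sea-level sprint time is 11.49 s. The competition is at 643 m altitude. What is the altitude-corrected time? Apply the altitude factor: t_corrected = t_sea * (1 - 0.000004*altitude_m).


Correction factor = 1 - 0.000004 * 643 = 0.997428
t_corrected = t_sea * factor = 11.49 * 0.997428
t_corrected = 11.4604 s

11.4604 s


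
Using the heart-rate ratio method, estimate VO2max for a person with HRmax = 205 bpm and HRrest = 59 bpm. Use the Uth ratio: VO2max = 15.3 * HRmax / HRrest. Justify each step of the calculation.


VO2max = 15.3 * HRmax / HRrest
VO2max = 15.3 * 205 / 59
VO2max = 3136.5 / 59 = 53.161 mL/kg/min

53.161 mL/kg/min


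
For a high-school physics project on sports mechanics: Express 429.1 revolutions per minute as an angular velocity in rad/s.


omega = RPM * 2 * pi / 60
omega = 429.1 * 2 * 3.14159 / 60
omega = 2696.1148 / 60 = 44.9352 rad/s

44.9352 rad/s


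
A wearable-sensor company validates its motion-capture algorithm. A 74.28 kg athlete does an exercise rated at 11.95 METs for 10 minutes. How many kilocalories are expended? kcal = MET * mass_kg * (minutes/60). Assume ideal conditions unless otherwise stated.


kcal = MET * mass * time_hr
Convert time: 10 min = 0.1667 hr
kcal = 11.95 * 74.28 * 0.1667
kcal = 147.941 kcal

147.941 kcal


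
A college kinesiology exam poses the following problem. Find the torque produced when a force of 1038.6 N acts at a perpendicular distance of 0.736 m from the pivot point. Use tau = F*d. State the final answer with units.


tau = F * d
tau = 1038.6 * 0.736
tau = 764.4096 N*m

764.4096 N*m


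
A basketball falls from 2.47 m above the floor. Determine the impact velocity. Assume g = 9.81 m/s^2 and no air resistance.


v = sqrt(2 * g * h)
v = sqrt(2 * 9.81 * 2.47)
v = sqrt(48.4614) = 6.9614 m/s

6.9614 m/s


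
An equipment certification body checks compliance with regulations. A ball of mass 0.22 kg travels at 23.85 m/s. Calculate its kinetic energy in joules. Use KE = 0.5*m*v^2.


KE = 0.5 * m * v^2
KE = 0.5 * 0.22 * 23.85^2
KE = 0.5 * 0.22 * 568.8225 = 62.5705 J

62.5705 J


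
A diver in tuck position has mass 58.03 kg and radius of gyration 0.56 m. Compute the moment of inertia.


I = m * k^2
I = 58.03 * 0.56^2
I = 58.03 * 0.3136 = 18.1982 kg*m^2

18.1982 kg*m^2


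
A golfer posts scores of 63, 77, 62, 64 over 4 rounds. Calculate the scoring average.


Average = sum / n
Sum = 266
Average = 266 / 4 = 66.5

66.5


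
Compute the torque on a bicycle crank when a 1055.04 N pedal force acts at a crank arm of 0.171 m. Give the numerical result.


tau = F * d
tau = 1055.04 * 0.171
tau = 180.4118 N*m

180.4118 N*m


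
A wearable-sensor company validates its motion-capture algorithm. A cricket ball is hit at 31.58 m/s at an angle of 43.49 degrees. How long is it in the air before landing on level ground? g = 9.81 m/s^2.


T = 2*v*sin(theta)/g
sin(theta) = sin(43.49 deg) = 0.6882
T = 2*31.58*0.6882 / 9.81
T = 43.4685 / 9.81 = 4.431 s

4.431 s


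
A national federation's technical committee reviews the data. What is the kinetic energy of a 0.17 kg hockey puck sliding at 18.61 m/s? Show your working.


KE = 0.5 * m * v^2
KE = 0.5 * 0.17 * 18.61^2
KE = 0.5 * 0.17 * 346.3321 = 29.4382 J

29.4382 J


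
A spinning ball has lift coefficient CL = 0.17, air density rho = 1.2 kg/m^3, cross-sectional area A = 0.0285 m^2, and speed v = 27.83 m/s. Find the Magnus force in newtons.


FM = 0.5 * CL * rho * A * v^2
FM = 0.5 * 0.17 * 1.2 * 0.0285 * 27.83^2
v^2 = 774.5089
FM = 0.5 * 0.17 * 1.2 * 0.0285 * 774.5089 = 2.2515 N

2.2515 N


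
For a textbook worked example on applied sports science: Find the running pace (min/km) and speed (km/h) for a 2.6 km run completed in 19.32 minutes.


Pace = time / distance = 19.32 min / 2.6 km = 7.4308 min/km
Speed = distance / time_in_hours = 2.6 / 0.322 hr
Speed = 8.0745 km/h

7.4308 min/km, 8.0745 km/h


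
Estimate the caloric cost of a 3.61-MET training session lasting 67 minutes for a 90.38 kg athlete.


kcal = MET * mass * time_hr
Convert time: 67 min = 1.1167 hr
kcal = 3.61 * 90.38 * 1.1167
kcal = 364.3368 kcal

364.3368 kcal


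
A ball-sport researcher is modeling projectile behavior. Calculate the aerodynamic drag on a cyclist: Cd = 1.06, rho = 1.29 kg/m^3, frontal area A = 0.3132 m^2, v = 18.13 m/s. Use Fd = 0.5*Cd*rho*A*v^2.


Fd = 0.5 * Cd * rho * A * v^2
Fd = 0.5 * 1.06 * 1.29 * 0.3132 * 18.13^2
v^2 = 328.6969
Fd = 0.5 * 1.06 * 1.29 * 0.3132 * 328.6969 = 70.3855 N

70.3855 N


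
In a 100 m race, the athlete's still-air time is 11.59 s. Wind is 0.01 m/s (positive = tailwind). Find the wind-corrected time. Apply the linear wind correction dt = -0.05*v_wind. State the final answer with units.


dt = -0.05 * v_wind = -0.05 * 0.01 = -5.0000e-04 s
t_corrected = t_still + dt = 11.59 + (-5.0000e-04)
t_corrected = 11.5895 s

11.5895 s


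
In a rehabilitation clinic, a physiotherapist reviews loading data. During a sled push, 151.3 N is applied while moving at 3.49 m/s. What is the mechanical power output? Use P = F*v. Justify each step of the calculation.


P = F * v
P = 151.3 * 3.49
P = 528.037 W

528.037 W


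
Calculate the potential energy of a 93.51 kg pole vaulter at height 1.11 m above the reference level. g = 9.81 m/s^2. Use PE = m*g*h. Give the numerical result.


PE = m * g * h
PE = 93.51 * 9.81 * 1.11
PE = 917.3331 * 1.11 = 1018.2397 J

1018.2397 J


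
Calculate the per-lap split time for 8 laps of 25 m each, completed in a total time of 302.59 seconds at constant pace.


Split time = total_time / n_laps = 302.59 / 8
Split time = 37.8237 s per lap

37.8237 s


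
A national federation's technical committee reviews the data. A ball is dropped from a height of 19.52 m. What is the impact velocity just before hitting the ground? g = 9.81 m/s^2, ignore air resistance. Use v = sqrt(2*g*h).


v = sqrt(2 * g * h)
v = sqrt(2 * 9.81 * 19.52)
v = sqrt(382.9824) = 19.5699 m/s

19.5699 m/s


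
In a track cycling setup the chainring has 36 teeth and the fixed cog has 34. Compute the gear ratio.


GR = front_teeth / rear_teeth
GR = 36 / 34
GR = 1.0588

1.0588


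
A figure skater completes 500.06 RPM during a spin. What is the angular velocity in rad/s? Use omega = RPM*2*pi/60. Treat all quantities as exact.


omega = RPM * 2 * pi / 60
omega = 500.06 * 2 * 3.14159 / 60
omega = 3141.9696 / 60 = 52.3662 rad/s

52.3662 rad/s


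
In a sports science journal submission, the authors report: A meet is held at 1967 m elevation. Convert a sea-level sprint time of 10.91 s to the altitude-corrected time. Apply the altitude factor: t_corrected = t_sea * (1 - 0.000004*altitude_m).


Correction factor = 1 - 0.000004 * 1967 = 0.992132
t_corrected = t_sea * factor = 10.91 * 0.992132
t_corrected = 10.8242 s

10.8242 s


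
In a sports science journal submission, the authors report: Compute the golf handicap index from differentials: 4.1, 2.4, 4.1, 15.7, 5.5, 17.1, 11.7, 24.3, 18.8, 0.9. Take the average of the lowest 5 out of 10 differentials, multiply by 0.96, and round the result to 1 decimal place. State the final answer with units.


All differentials: 4.1, 2.4, 4.1, 15.7, 5.5, 17.1, 11.7, 24.3, 18.8, 0.9
Sorted: 0.9, 2.4, 4.1, 4.1, 5.5, 11.7, 15.7, 17.1, 18.8, 24.3
Best 5: 0.9, 2.4, 4.1, 4.1, 5.5
Average of best = 17 / 5 = 3.4
Raw index = 3.4 * 0.96 = 3.264
Handicap index = round(3.264, 1) = 3.3

3.3


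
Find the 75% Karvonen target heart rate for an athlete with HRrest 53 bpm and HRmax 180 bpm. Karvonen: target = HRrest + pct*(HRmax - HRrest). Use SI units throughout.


Target = HRrest + pct*(HRmax - HRrest)
Heart rate reserve = HRmax - HRrest = 180 - 53 = 127 bpm
Fraction = 75% = 0.75
Target = 53 + 0.75 * 127
Target = 53 + 95.25 = 148.25 bpm

148.25 bpm


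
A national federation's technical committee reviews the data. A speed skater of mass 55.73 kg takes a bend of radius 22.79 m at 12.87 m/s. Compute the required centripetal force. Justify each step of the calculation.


Fc = m * v^2 / r
v^2 = 12.87^2 = 165.6369
Fc = 55.73 * 165.6369 / 22.79
Fc = 9230.9444 / 22.79 = 405.0436 N

405.0436 N


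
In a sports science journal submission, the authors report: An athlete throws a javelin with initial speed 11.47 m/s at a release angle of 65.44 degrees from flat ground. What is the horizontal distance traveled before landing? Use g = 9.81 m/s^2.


R = v^2 * sin(2*theta) / g
Convert angle to radians: theta = 65.44 deg = 1.1421 rad
sin(2*theta) = sin(2.2843) = 0.7561
R = 11.47^2 * 0.7561 / 9.81
R = 131.5609 * 0.7561 / 9.81 = 10.1397 m

10.1397 m


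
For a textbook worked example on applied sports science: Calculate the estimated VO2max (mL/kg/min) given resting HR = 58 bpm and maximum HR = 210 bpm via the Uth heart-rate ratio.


VO2max = 15.3 * HRmax / HRrest
VO2max = 15.3 * 210 / 58
VO2max = 3213 / 58 = 55.3966 mL/kg/min

55.3966 mL/kg/min


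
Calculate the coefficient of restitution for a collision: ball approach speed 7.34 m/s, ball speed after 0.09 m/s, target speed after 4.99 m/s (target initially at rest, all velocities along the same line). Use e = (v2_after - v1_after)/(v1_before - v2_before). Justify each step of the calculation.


e = (v2_after - v1_after) / (v1_before - v2_before)
Numerator = 4.99 - 0.09 = 4.9
Denominator = 7.34 - 0 = 7.34
e = 4.9 / 7.34 = 0.6676

0.6676


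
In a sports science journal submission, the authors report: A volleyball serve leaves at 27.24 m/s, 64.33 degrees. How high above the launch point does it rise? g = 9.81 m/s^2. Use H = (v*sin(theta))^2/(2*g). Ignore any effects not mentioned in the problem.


H = (v*sin(theta))^2 / (2*g)
vy = v*sin(theta) = 27.24 * sin(64.33 deg) = 24.5515 m/s
H = vy^2 / (2*g) = 602.7771 / (2*9.81)
H = 602.7771 / 19.62 = 30.7226 m

30.7226 m


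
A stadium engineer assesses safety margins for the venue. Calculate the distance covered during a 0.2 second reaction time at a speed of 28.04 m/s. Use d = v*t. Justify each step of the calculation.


d = v * t
d = 28.04 * 0.2
d = 5.608 m

5.608 m


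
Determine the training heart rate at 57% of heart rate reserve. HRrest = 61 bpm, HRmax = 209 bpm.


Target = HRrest + pct*(HRmax - HRrest)
Heart rate reserve = HRmax - HRrest = 209 - 61 = 148 bpm
Fraction = 57% = 0.57
Target = 61 + 0.57 * 148
Target = 61 + 84.36 = 145.36 bpm

145.36 bpm


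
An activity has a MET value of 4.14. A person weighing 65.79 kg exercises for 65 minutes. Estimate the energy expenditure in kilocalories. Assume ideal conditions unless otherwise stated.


kcal = MET * mass * time_hr
Convert time: 65 min = 1.0833 hr
kcal = 4.14 * 65.79 * 1.0833
kcal = 295.0682 kcal

295.0682 kcal


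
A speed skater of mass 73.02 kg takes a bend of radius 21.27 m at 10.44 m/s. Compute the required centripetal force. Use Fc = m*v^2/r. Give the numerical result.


Fc = m * v^2 / r
v^2 = 10.44^2 = 108.9936
Fc = 73.02 * 108.9936 / 21.27
Fc = 7958.7127 / 21.27 = 374.1755 N

374.1755 N


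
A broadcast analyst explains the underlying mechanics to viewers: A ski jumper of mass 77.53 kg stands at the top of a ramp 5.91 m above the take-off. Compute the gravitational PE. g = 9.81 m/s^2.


PE = m * g * h
PE = 77.53 * 9.81 * 5.91
PE = 760.5693 * 5.91 = 4494.9646 J

4494.9646 J


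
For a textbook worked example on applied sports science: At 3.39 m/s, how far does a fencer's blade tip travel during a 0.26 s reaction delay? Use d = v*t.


d = v * t
d = 3.39 * 0.26
d = 0.8814 m

0.8814 m


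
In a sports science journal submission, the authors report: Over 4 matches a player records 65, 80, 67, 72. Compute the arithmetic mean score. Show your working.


Average = sum / n
Sum = 284
Average = 284 / 4 = 71

71


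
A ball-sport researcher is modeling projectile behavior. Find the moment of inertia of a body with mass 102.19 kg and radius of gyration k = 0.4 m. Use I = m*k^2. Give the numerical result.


I = m * k^2
I = 102.19 * 0.4^2
I = 102.19 * 0.16 = 16.3504 kg*m^2

16.3504 kg*m^2
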